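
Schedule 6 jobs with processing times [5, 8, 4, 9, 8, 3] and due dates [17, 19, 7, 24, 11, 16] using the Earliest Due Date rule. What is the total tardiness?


Sort by due date (EDD order): [(4, 7), (8, 11), (3, 16), (5, 17), (8, 19), (9, 24)]
Compute completion times and tardiness:
  Job 1: p=4, d=7, C=4, tardiness=max(0,4-7)=0
  Job 2: p=8, d=11, C=12, tardiness=max(0,12-11)=1
  Job 3: p=3, d=16, C=15, tardiness=max(0,15-16)=0
  Job 4: p=5, d=17, C=20, tardiness=max(0,20-17)=3
  Job 5: p=8, d=19, C=28, tardiness=max(0,28-19)=9
  Job 6: p=9, d=24, C=37, tardiness=max(0,37-24)=13
Total tardiness = 26

26


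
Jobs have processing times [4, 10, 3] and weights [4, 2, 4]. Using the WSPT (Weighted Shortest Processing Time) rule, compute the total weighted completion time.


Compute p/w ratios and sort ascending (WSPT): [(3, 4), (4, 4), (10, 2)]
Compute weighted completion times:
  Job (p=3,w=4): C=3, w*C=4*3=12
  Job (p=4,w=4): C=7, w*C=4*7=28
  Job (p=10,w=2): C=17, w*C=2*17=34
Total weighted completion time = 74

74


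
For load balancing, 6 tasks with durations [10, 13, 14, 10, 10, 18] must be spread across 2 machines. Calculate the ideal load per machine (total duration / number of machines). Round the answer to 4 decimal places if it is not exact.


Total processing time = 10 + 13 + 14 + 10 + 10 + 18 = 75
Number of machines = 2
Ideal balanced load = 75 / 2 = 37.5

37.5


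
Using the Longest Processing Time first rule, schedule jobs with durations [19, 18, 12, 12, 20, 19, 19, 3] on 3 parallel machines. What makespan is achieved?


Sort jobs in decreasing order (LPT): [20, 19, 19, 19, 18, 12, 12, 3]
Assign each job to the least loaded machine:
  Machine 1: jobs [20, 12, 12], load = 44
  Machine 2: jobs [19, 19], load = 38
  Machine 3: jobs [19, 18, 3], load = 40
Makespan = max load = 44

44


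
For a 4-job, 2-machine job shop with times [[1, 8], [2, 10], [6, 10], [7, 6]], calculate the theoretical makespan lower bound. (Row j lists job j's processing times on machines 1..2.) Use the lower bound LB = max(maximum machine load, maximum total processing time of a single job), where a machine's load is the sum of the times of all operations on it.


Machine loads:
  Machine 1: 1 + 2 + 6 + 7 = 16
  Machine 2: 8 + 10 + 10 + 6 = 34
Max machine load = 34
Job totals:
  Job 1: 9
  Job 2: 12
  Job 3: 16
  Job 4: 13
Max job total = 16
Lower bound = max(34, 16) = 34

34


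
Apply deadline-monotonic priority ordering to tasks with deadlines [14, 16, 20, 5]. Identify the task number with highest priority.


Sort tasks by relative deadline (ascending):
  Task 4: deadline = 5
  Task 1: deadline = 14
  Task 2: deadline = 16
  Task 3: deadline = 20
Priority order (highest first): [4, 1, 2, 3]
Highest priority task = 4

4


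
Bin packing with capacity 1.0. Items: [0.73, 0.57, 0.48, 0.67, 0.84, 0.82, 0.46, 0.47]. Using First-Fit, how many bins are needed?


Place items sequentially using First-Fit:
  Item 0.73 -> new Bin 1
  Item 0.57 -> new Bin 2
  Item 0.48 -> new Bin 3
  Item 0.67 -> new Bin 4
  Item 0.84 -> new Bin 5
  Item 0.82 -> new Bin 6
  Item 0.46 -> Bin 3 (now 0.94)
  Item 0.47 -> new Bin 7
Total bins used = 7

7


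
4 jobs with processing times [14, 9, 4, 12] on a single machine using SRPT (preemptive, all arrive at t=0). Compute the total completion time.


Since all jobs arrive at t=0, SRPT equals SPT ordering.
SPT order: [4, 9, 12, 14]
Completion times:
  Job 1: p=4, C=4
  Job 2: p=9, C=13
  Job 3: p=12, C=25
  Job 4: p=14, C=39
Total completion time = 4 + 13 + 25 + 39 = 81

81


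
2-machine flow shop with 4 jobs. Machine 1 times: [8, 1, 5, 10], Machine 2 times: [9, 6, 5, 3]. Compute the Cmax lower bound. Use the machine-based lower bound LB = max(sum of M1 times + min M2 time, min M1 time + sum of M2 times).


LB1 = sum(M1 times) + min(M2 times) = 24 + 3 = 27
LB2 = min(M1 times) + sum(M2 times) = 1 + 23 = 24
Lower bound = max(LB1, LB2) = max(27, 24) = 27

27


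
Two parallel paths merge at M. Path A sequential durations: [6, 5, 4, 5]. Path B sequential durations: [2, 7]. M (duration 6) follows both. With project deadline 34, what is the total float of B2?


Forward pass: ES(B2) = sum of predecessors on chain B = 2
EF = ES + duration = 2 + 7 = 9
Backward pass: LF(M) = deadline = 34; LS(M) = 34 - 6 = 28
LF(B2) = LS(M) - sum(successors on chain B) = 28 - 0 = 28
LS = LF - duration = 28 - 7 = 21
Total float = LS - ES = 21 - 2 = 19

19


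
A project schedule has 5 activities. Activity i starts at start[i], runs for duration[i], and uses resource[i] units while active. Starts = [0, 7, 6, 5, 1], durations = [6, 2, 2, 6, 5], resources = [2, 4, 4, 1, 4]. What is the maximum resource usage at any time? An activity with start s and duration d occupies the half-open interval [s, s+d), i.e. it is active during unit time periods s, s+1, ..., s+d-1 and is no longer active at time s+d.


Each activity i is active on [start_i, start_i + duration_i).
Compute total resource usage per time slot:
  t=0: active resources = [2], total = 2
  t=1: active resources = [2, 4], total = 6
  t=2: active resources = [2, 4], total = 6
  t=3: active resources = [2, 4], total = 6
  t=4: active resources = [2, 4], total = 6
  t=5: active resources = [2, 1, 4], total = 7
  t=6: active resources = [4, 1], total = 5
  t=7: active resources = [4, 4, 1], total = 9
  t=8: active resources = [4, 1], total = 5
  t=9: active resources = [1], total = 1
  t=10: active resources = [1], total = 1
Peak resource demand = 9

9


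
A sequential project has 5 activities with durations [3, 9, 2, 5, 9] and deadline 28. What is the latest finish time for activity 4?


LF(activity 4) = deadline - sum of successor durations
Successors: activities 5 through 5 with durations [9]
Sum of successor durations = 9
LF = 28 - 9 = 19

19


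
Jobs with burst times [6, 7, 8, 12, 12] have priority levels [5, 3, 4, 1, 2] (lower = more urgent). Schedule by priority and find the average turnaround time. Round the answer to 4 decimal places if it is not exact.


Sort by priority (ascending = highest first):
Order: [(1, 12), (2, 12), (3, 7), (4, 8), (5, 6)]
Completion times:
  Priority 1, burst=12, C=12
  Priority 2, burst=12, C=24
  Priority 3, burst=7, C=31
  Priority 4, burst=8, C=39
  Priority 5, burst=6, C=45
Average turnaround = 151/5 = 30.2

30.2


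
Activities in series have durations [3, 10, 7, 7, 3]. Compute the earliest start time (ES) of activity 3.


Activity 3 starts after activities 1 through 2 complete.
Predecessor durations: [3, 10]
ES = 3 + 10 = 13

13


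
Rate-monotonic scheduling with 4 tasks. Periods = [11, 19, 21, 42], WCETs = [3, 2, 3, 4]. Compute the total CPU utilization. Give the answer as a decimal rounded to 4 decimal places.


Compute individual utilizations (exact fractions):
  Task 1: C/T = 3/11 (approx. 0.2727)
  Task 2: C/T = 2/19 (approx. 0.1053)
  Task 3: C/T = 3/21 = 1/7 (approx. 0.1429)
  Task 4: C/T = 4/42 = 2/21 (approx. 0.0952)
Total utilization U = 3/11 + 2/19 + 1/7 + 2/21 = 2704/4389
Rounded to 4 decimal places: U = 0.6161
RM (Liu & Layland) bound for 4 tasks = 0.756828; compare with U = 2704/4389 (approx. 0.616086)
U <= bound, so schedulable by RM sufficient condition.

0.6161


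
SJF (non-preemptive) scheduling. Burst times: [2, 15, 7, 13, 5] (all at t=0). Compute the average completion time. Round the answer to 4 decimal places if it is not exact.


SJF order (ascending): [2, 5, 7, 13, 15]
Completion times:
  Job 1: burst=2, C=2
  Job 2: burst=5, C=7
  Job 3: burst=7, C=14
  Job 4: burst=13, C=27
  Job 5: burst=15, C=42
Average completion = 92/5 = 18.4

18.4


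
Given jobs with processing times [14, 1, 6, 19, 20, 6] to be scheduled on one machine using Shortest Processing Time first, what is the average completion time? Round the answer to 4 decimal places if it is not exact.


Sort jobs by processing time (SPT order): [1, 6, 6, 14, 19, 20]
Compute completion times sequentially:
  Job 1: processing = 1, completes at 1
  Job 2: processing = 6, completes at 7
  Job 3: processing = 6, completes at 13
  Job 4: processing = 14, completes at 27
  Job 5: processing = 19, completes at 46
  Job 6: processing = 20, completes at 66
Sum of completion times = 160
Average completion time = 160/6 = 26.6667

26.6667


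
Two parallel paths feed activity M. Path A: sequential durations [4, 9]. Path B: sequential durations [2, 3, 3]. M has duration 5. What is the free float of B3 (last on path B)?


ES(B3) = sum of predecessors on chain B = 5
EF(B3) = ES + duration = 5 + 3 = 8
Successor of B3 is M. ES(M) = max(sum(A), sum(B)) = max(13, 8) = 13
Free float = ES(successor) - EF(current) = 13 - 8 = 5

5


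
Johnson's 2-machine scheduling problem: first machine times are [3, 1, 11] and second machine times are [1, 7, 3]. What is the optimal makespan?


Apply Johnson's rule:
  Group 1 (a <= b): [(2, 1, 7)]
  Group 2 (a > b): [(3, 11, 3), (1, 3, 1)]
Optimal job order: [2, 3, 1]
Schedule:
  Job 2: M1 done at 1, M2 done at 8
  Job 3: M1 done at 12, M2 done at 15
  Job 1: M1 done at 15, M2 done at 16
Makespan = 16

16


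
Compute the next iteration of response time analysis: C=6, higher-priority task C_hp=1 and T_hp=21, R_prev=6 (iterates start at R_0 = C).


R_next = C + ceil(R_prev / T_hp) * C_hp
ceil(6 / 21) = ceil(0.2857) = 1
Interference = 1 * 1 = 1
R_next = 6 + 1 = 7

7


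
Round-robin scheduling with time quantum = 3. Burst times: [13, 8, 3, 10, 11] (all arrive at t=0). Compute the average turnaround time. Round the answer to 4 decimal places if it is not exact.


Time quantum = 3
Execution trace:
  J1 runs 3 units, time = 3
  J2 runs 3 units, time = 6
  J3 runs 3 units, time = 9
  J4 runs 3 units, time = 12
  J5 runs 3 units, time = 15
  J1 runs 3 units, time = 18
  J2 runs 3 units, time = 21
  J4 runs 3 units, time = 24
  J5 runs 3 units, time = 27
  J1 runs 3 units, time = 30
  J2 runs 2 units, time = 32
  J4 runs 3 units, time = 35
  J5 runs 3 units, time = 38
  J1 runs 3 units, time = 41
  J4 runs 1 units, time = 42
  J5 runs 2 units, time = 44
  J1 runs 1 units, time = 45
Finish times: [45, 32, 9, 42, 44]
Average turnaround = 172/5 = 34.4

34.4


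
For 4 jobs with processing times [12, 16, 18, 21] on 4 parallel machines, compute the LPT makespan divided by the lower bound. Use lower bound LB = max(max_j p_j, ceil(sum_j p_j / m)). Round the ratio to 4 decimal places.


LPT order: [21, 18, 16, 12]
Machine loads after assignment: [21, 18, 16, 12]
LPT makespan = 21
Lower bound = max(max_job, ceil(total/4)) = max(21, 17) = 21
Ratio = 21 / 21 = 1.0

1.0


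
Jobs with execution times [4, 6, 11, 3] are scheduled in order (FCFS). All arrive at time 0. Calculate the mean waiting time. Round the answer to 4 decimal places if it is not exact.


FCFS order (as given): [4, 6, 11, 3]
Waiting times:
  Job 1: wait = 0
  Job 2: wait = 4
  Job 3: wait = 10
  Job 4: wait = 21
Sum of waiting times = 35
Average waiting time = 35/4 = 8.75

8.75


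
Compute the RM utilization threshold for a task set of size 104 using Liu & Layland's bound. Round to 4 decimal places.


Compute 2^(1/104) = 1.0066871365
Subtract 1: 1.0066871365 - 1 = 0.0066871365
Multiply by n: 104 * 0.0066871365 = 0.6954621960
Round to 4 dp: 0.6955

0.6955


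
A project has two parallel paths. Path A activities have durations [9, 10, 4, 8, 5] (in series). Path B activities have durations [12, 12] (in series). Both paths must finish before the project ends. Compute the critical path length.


Path A total = 9 + 10 + 4 + 8 + 5 = 36
Path B total = 12 + 12 = 24
Critical path = longest path = max(36, 24) = 36

36


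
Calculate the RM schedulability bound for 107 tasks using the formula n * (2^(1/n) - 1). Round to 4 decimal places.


Compute 2^(1/107) = 1.0064990387
Subtract 1: 1.0064990387 - 1 = 0.0064990387
Multiply by n: 107 * 0.0064990387 = 0.6953971409
Round to 4 dp: 0.6954

0.6954


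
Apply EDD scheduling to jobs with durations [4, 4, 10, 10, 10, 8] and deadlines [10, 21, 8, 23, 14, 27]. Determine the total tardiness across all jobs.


Sort by due date (EDD order): [(10, 8), (4, 10), (10, 14), (4, 21), (10, 23), (8, 27)]
Compute completion times and tardiness:
  Job 1: p=10, d=8, C=10, tardiness=max(0,10-8)=2
  Job 2: p=4, d=10, C=14, tardiness=max(0,14-10)=4
  Job 3: p=10, d=14, C=24, tardiness=max(0,24-14)=10
  Job 4: p=4, d=21, C=28, tardiness=max(0,28-21)=7
  Job 5: p=10, d=23, C=38, tardiness=max(0,38-23)=15
  Job 6: p=8, d=27, C=46, tardiness=max(0,46-27)=19
Total tardiness = 57

57


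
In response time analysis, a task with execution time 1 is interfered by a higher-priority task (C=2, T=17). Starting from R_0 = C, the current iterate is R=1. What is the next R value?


R_next = C + ceil(R_prev / T_hp) * C_hp
ceil(1 / 17) = ceil(0.0588) = 1
Interference = 1 * 2 = 2
R_next = 1 + 2 = 3

3


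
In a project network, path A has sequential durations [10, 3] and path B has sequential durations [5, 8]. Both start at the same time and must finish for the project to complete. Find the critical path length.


Path A total = 10 + 3 = 13
Path B total = 5 + 8 = 13
Critical path = longest path = max(13, 13) = 13

13


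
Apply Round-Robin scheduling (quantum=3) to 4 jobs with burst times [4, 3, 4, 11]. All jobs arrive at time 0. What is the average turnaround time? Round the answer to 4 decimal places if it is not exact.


Time quantum = 3
Execution trace:
  J1 runs 3 units, time = 3
  J2 runs 3 units, time = 6
  J3 runs 3 units, time = 9
  J4 runs 3 units, time = 12
  J1 runs 1 units, time = 13
  J3 runs 1 units, time = 14
  J4 runs 3 units, time = 17
  J4 runs 3 units, time = 20
  J4 runs 2 units, time = 22
Finish times: [13, 6, 14, 22]
Average turnaround = 55/4 = 13.75

13.75


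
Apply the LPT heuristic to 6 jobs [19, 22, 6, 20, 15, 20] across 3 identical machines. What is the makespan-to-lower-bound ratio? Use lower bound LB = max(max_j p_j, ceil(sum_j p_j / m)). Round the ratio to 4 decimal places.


LPT order: [22, 20, 20, 19, 15, 6]
Machine loads after assignment: [28, 39, 35]
LPT makespan = 39
Lower bound = max(max_job, ceil(total/3)) = max(22, 34) = 34
Ratio = 39 / 34 = 1.1471

1.1471


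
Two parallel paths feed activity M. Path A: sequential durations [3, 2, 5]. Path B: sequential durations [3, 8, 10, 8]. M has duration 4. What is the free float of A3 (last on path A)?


ES(A3) = sum of predecessors on chain A = 5
EF(A3) = ES + duration = 5 + 5 = 10
Successor of A3 is M. ES(M) = max(sum(A), sum(B)) = max(10, 29) = 29
Free float = ES(successor) - EF(current) = 29 - 10 = 19

19


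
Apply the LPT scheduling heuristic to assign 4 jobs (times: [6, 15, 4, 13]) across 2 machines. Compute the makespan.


Sort jobs in decreasing order (LPT): [15, 13, 6, 4]
Assign each job to the least loaded machine:
  Machine 1: jobs [15, 4], load = 19
  Machine 2: jobs [13, 6], load = 19
Makespan = max load = 19

19


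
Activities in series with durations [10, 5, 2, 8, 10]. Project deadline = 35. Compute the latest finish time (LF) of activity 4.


LF(activity 4) = deadline - sum of successor durations
Successors: activities 5 through 5 with durations [10]
Sum of successor durations = 10
LF = 35 - 10 = 25

25


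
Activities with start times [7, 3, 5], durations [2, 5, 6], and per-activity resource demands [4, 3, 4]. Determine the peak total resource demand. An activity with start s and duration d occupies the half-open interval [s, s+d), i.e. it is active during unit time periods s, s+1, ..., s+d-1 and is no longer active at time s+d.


Each activity i is active on [start_i, start_i + duration_i).
Compute total resource usage per time slot:
  t=0: active resources = [], total = 0
  t=1: active resources = [], total = 0
  t=2: active resources = [], total = 0
  t=3: active resources = [3], total = 3
  t=4: active resources = [3], total = 3
  t=5: active resources = [3, 4], total = 7
  t=6: active resources = [3, 4], total = 7
  t=7: active resources = [4, 3, 4], total = 11
  t=8: active resources = [4, 4], total = 8
  t=9: active resources = [4], total = 4
  t=10: active resources = [4], total = 4
Peak resource demand = 11

11


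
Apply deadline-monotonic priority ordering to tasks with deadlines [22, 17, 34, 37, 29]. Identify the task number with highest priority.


Sort tasks by relative deadline (ascending):
  Task 2: deadline = 17
  Task 1: deadline = 22
  Task 5: deadline = 29
  Task 3: deadline = 34
  Task 4: deadline = 37
Priority order (highest first): [2, 1, 5, 3, 4]
Highest priority task = 2

2


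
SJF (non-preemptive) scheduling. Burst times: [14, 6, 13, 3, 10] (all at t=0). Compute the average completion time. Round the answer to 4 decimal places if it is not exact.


SJF order (ascending): [3, 6, 10, 13, 14]
Completion times:
  Job 1: burst=3, C=3
  Job 2: burst=6, C=9
  Job 3: burst=10, C=19
  Job 4: burst=13, C=32
  Job 5: burst=14, C=46
Average completion = 109/5 = 21.8

21.8


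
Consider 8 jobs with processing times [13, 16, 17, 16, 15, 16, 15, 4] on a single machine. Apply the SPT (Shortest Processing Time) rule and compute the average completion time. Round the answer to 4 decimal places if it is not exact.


Sort jobs by processing time (SPT order): [4, 13, 15, 15, 16, 16, 16, 17]
Compute completion times sequentially:
  Job 1: processing = 4, completes at 4
  Job 2: processing = 13, completes at 17
  Job 3: processing = 15, completes at 32
  Job 4: processing = 15, completes at 47
  Job 5: processing = 16, completes at 63
  Job 6: processing = 16, completes at 79
  Job 7: processing = 16, completes at 95
  Job 8: processing = 17, completes at 112
Sum of completion times = 449
Average completion time = 449/8 = 56.125

56.125


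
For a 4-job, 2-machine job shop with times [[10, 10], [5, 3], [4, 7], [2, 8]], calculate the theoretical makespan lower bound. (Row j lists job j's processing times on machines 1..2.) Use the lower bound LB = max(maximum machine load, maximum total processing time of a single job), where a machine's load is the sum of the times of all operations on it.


Machine loads:
  Machine 1: 10 + 5 + 4 + 2 = 21
  Machine 2: 10 + 3 + 7 + 8 = 28
Max machine load = 28
Job totals:
  Job 1: 20
  Job 2: 8
  Job 3: 11
  Job 4: 10
Max job total = 20
Lower bound = max(28, 20) = 28

28


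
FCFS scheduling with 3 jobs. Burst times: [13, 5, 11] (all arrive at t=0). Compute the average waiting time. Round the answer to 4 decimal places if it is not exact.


FCFS order (as given): [13, 5, 11]
Waiting times:
  Job 1: wait = 0
  Job 2: wait = 13
  Job 3: wait = 18
Sum of waiting times = 31
Average waiting time = 31/3 = 10.3333

10.3333


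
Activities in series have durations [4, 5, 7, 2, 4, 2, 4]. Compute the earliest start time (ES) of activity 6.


Activity 6 starts after activities 1 through 5 complete.
Predecessor durations: [4, 5, 7, 2, 4]
ES = 4 + 5 + 7 + 2 + 4 = 22

22


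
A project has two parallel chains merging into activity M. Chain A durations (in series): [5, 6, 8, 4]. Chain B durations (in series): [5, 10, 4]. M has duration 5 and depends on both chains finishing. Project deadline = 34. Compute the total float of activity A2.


Forward pass: ES(A2) = sum of predecessors on chain A = 5
EF = ES + duration = 5 + 6 = 11
Backward pass: LF(M) = deadline = 34; LS(M) = 34 - 5 = 29
LF(A2) = LS(M) - sum(successors on chain A) = 29 - 12 = 17
LS = LF - duration = 17 - 6 = 11
Total float = LS - ES = 11 - 5 = 6

6


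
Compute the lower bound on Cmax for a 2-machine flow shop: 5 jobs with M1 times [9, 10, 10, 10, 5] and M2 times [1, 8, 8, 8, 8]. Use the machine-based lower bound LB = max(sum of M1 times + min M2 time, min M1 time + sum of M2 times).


LB1 = sum(M1 times) + min(M2 times) = 44 + 1 = 45
LB2 = min(M1 times) + sum(M2 times) = 5 + 33 = 38
Lower bound = max(LB1, LB2) = max(45, 38) = 45

45


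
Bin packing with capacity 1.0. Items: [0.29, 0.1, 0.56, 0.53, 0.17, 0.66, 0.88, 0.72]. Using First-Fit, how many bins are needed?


Place items sequentially using First-Fit:
  Item 0.29 -> new Bin 1
  Item 0.1 -> Bin 1 (now 0.39)
  Item 0.56 -> Bin 1 (now 0.95)
  Item 0.53 -> new Bin 2
  Item 0.17 -> Bin 2 (now 0.7)
  Item 0.66 -> new Bin 3
  Item 0.88 -> new Bin 4
  Item 0.72 -> new Bin 5
Total bins used = 5

5


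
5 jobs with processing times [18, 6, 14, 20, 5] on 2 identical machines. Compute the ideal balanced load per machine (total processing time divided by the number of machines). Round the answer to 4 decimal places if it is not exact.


Total processing time = 18 + 6 + 14 + 20 + 5 = 63
Number of machines = 2
Ideal balanced load = 63 / 2 = 31.5

31.5


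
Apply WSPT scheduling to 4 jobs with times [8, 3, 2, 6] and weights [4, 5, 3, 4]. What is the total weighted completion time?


Compute p/w ratios and sort ascending (WSPT): [(3, 5), (2, 3), (6, 4), (8, 4)]
Compute weighted completion times:
  Job (p=3,w=5): C=3, w*C=5*3=15
  Job (p=2,w=3): C=5, w*C=3*5=15
  Job (p=6,w=4): C=11, w*C=4*11=44
  Job (p=8,w=4): C=19, w*C=4*19=76
Total weighted completion time = 150

150


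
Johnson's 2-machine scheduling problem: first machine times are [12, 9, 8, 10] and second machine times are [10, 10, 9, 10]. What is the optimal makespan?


Apply Johnson's rule:
  Group 1 (a <= b): [(3, 8, 9), (2, 9, 10), (4, 10, 10)]
  Group 2 (a > b): [(1, 12, 10)]
Optimal job order: [3, 2, 4, 1]
Schedule:
  Job 3: M1 done at 8, M2 done at 17
  Job 2: M1 done at 17, M2 done at 27
  Job 4: M1 done at 27, M2 done at 37
  Job 1: M1 done at 39, M2 done at 49
Makespan = 49

49


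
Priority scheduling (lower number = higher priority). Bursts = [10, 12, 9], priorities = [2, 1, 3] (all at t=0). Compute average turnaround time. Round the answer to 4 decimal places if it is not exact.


Sort by priority (ascending = highest first):
Order: [(1, 12), (2, 10), (3, 9)]
Completion times:
  Priority 1, burst=12, C=12
  Priority 2, burst=10, C=22
  Priority 3, burst=9, C=31
Average turnaround = 65/3 = 21.6667

21.6667


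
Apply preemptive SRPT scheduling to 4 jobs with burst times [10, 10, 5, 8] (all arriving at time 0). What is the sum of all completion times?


Since all jobs arrive at t=0, SRPT equals SPT ordering.
SPT order: [5, 8, 10, 10]
Completion times:
  Job 1: p=5, C=5
  Job 2: p=8, C=13
  Job 3: p=10, C=23
  Job 4: p=10, C=33
Total completion time = 5 + 13 + 23 + 33 = 74

74


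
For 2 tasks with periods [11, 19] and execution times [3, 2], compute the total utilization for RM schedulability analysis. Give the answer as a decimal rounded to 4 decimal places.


Compute individual utilizations (exact fractions):
  Task 1: C/T = 3/11 (approx. 0.2727)
  Task 2: C/T = 2/19 (approx. 0.1053)
Total utilization U = 3/11 + 2/19 = 79/209
Rounded to 4 decimal places: U = 0.3780
RM (Liu & Layland) bound for 2 tasks = 0.828427; compare with U = 79/209 (approx. 0.377990)
U <= bound, so schedulable by RM sufficient condition.

0.3780


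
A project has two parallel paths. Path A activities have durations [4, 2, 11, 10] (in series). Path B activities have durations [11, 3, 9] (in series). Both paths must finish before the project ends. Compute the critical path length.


Path A total = 4 + 2 + 11 + 10 = 27
Path B total = 11 + 3 + 9 = 23
Critical path = longest path = max(27, 23) = 27

27


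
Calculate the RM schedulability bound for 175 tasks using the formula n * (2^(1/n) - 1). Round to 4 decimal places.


Compute 2^(1/175) = 1.0039686955
Subtract 1: 1.0039686955 - 1 = 0.0039686955
Multiply by n: 175 * 0.0039686955 = 0.6945217125
Round to 4 dp: 0.6945

0.6945


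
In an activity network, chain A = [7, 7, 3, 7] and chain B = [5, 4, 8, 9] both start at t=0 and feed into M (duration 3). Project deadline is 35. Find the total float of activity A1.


Forward pass: ES(A1) = sum of predecessors on chain A = 0
EF = ES + duration = 0 + 7 = 7
Backward pass: LF(M) = deadline = 35; LS(M) = 35 - 3 = 32
LF(A1) = LS(M) - sum(successors on chain A) = 32 - 17 = 15
LS = LF - duration = 15 - 7 = 8
Total float = LS - ES = 8 - 0 = 8

8


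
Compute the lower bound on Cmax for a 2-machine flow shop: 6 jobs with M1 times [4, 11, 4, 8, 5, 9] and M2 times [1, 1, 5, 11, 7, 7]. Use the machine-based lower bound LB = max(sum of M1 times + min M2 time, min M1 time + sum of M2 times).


LB1 = sum(M1 times) + min(M2 times) = 41 + 1 = 42
LB2 = min(M1 times) + sum(M2 times) = 4 + 32 = 36
Lower bound = max(LB1, LB2) = max(42, 36) = 42

42


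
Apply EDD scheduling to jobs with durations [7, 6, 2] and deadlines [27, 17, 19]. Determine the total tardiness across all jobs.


Sort by due date (EDD order): [(6, 17), (2, 19), (7, 27)]
Compute completion times and tardiness:
  Job 1: p=6, d=17, C=6, tardiness=max(0,6-17)=0
  Job 2: p=2, d=19, C=8, tardiness=max(0,8-19)=0
  Job 3: p=7, d=27, C=15, tardiness=max(0,15-27)=0
Total tardiness = 0

0


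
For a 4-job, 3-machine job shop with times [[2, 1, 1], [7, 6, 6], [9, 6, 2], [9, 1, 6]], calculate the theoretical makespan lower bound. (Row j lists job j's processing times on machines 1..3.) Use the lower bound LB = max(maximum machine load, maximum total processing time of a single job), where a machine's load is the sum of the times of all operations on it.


Machine loads:
  Machine 1: 2 + 7 + 9 + 9 = 27
  Machine 2: 1 + 6 + 6 + 1 = 14
  Machine 3: 1 + 6 + 2 + 6 = 15
Max machine load = 27
Job totals:
  Job 1: 4
  Job 2: 19
  Job 3: 17
  Job 4: 16
Max job total = 19
Lower bound = max(27, 19) = 27

27


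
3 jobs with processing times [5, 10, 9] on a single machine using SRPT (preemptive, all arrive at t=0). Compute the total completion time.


Since all jobs arrive at t=0, SRPT equals SPT ordering.
SPT order: [5, 9, 10]
Completion times:
  Job 1: p=5, C=5
  Job 2: p=9, C=14
  Job 3: p=10, C=24
Total completion time = 5 + 14 + 24 = 43

43


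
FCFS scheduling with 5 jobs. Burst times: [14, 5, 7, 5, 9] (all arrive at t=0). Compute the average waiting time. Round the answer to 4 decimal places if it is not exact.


FCFS order (as given): [14, 5, 7, 5, 9]
Waiting times:
  Job 1: wait = 0
  Job 2: wait = 14
  Job 3: wait = 19
  Job 4: wait = 26
  Job 5: wait = 31
Sum of waiting times = 90
Average waiting time = 90/5 = 18.0

18.0


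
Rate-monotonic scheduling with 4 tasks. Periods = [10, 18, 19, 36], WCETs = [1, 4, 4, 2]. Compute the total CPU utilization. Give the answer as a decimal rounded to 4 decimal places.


Compute individual utilizations (exact fractions):
  Task 1: C/T = 1/10 (approx. 0.1)
  Task 2: C/T = 4/18 = 2/9 (approx. 0.2222)
  Task 3: C/T = 4/19 (approx. 0.2105)
  Task 4: C/T = 2/36 = 1/18 (approx. 0.0556)
Total utilization U = 1/10 + 2/9 + 4/19 + 1/18 = 503/855
Rounded to 4 decimal places: U = 0.5883
RM (Liu & Layland) bound for 4 tasks = 0.756828; compare with U = 503/855 (approx. 0.588304)
U <= bound, so schedulable by RM sufficient condition.

0.5883


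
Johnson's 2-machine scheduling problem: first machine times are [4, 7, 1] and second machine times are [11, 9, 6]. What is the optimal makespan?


Apply Johnson's rule:
  Group 1 (a <= b): [(3, 1, 6), (1, 4, 11), (2, 7, 9)]
  Group 2 (a > b): []
Optimal job order: [3, 1, 2]
Schedule:
  Job 3: M1 done at 1, M2 done at 7
  Job 1: M1 done at 5, M2 done at 18
  Job 2: M1 done at 12, M2 done at 27
Makespan = 27

27


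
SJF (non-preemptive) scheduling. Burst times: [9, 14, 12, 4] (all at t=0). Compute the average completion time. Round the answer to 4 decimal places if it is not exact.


SJF order (ascending): [4, 9, 12, 14]
Completion times:
  Job 1: burst=4, C=4
  Job 2: burst=9, C=13
  Job 3: burst=12, C=25
  Job 4: burst=14, C=39
Average completion = 81/4 = 20.25

20.25


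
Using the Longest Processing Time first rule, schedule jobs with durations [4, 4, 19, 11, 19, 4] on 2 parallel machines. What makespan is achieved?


Sort jobs in decreasing order (LPT): [19, 19, 11, 4, 4, 4]
Assign each job to the least loaded machine:
  Machine 1: jobs [19, 11], load = 30
  Machine 2: jobs [19, 4, 4, 4], load = 31
Makespan = max load = 31

31


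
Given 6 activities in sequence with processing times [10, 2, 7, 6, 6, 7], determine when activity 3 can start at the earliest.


Activity 3 starts after activities 1 through 2 complete.
Predecessor durations: [10, 2]
ES = 10 + 2 = 12

12


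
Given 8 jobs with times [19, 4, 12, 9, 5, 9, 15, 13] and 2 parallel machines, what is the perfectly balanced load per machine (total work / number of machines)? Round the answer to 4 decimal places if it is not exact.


Total processing time = 19 + 4 + 12 + 9 + 5 + 9 + 15 + 13 = 86
Number of machines = 2
Ideal balanced load = 86 / 2 = 43.0

43.0


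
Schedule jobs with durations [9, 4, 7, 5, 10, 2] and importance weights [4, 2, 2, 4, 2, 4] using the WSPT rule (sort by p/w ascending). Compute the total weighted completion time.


Compute p/w ratios and sort ascending (WSPT): [(2, 4), (5, 4), (4, 2), (9, 4), (7, 2), (10, 2)]
Compute weighted completion times:
  Job (p=2,w=4): C=2, w*C=4*2=8
  Job (p=5,w=4): C=7, w*C=4*7=28
  Job (p=4,w=2): C=11, w*C=2*11=22
  Job (p=9,w=4): C=20, w*C=4*20=80
  Job (p=7,w=2): C=27, w*C=2*27=54
  Job (p=10,w=2): C=37, w*C=2*37=74
Total weighted completion time = 266

266


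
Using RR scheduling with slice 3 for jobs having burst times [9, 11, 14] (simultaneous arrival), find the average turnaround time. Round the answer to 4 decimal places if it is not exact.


Time quantum = 3
Execution trace:
  J1 runs 3 units, time = 3
  J2 runs 3 units, time = 6
  J3 runs 3 units, time = 9
  J1 runs 3 units, time = 12
  J2 runs 3 units, time = 15
  J3 runs 3 units, time = 18
  J1 runs 3 units, time = 21
  J2 runs 3 units, time = 24
  J3 runs 3 units, time = 27
  J2 runs 2 units, time = 29
  J3 runs 3 units, time = 32
  J3 runs 2 units, time = 34
Finish times: [21, 29, 34]
Average turnaround = 84/3 = 28.0

28.0


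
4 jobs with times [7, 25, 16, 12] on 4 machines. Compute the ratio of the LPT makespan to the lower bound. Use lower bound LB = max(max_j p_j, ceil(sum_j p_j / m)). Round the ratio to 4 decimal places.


LPT order: [25, 16, 12, 7]
Machine loads after assignment: [25, 16, 12, 7]
LPT makespan = 25
Lower bound = max(max_job, ceil(total/4)) = max(25, 15) = 25
Ratio = 25 / 25 = 1.0

1.0


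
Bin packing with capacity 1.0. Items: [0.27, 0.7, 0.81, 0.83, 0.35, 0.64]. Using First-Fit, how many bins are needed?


Place items sequentially using First-Fit:
  Item 0.27 -> new Bin 1
  Item 0.7 -> Bin 1 (now 0.97)
  Item 0.81 -> new Bin 2
  Item 0.83 -> new Bin 3
  Item 0.35 -> new Bin 4
  Item 0.64 -> Bin 4 (now 0.99)
Total bins used = 4

4


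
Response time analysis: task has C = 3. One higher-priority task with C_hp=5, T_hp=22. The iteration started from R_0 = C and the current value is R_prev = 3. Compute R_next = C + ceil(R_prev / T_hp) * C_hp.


R_next = C + ceil(R_prev / T_hp) * C_hp
ceil(3 / 22) = ceil(0.1364) = 1
Interference = 1 * 5 = 5
R_next = 3 + 5 = 8

8


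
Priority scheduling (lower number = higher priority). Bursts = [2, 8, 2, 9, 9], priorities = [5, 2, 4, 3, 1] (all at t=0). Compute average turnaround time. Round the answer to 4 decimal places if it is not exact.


Sort by priority (ascending = highest first):
Order: [(1, 9), (2, 8), (3, 9), (4, 2), (5, 2)]
Completion times:
  Priority 1, burst=9, C=9
  Priority 2, burst=8, C=17
  Priority 3, burst=9, C=26
  Priority 4, burst=2, C=28
  Priority 5, burst=2, C=30
Average turnaround = 110/5 = 22.0

22.0


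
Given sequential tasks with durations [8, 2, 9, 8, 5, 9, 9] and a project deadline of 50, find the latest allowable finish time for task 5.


LF(activity 5) = deadline - sum of successor durations
Successors: activities 6 through 7 with durations [9, 9]
Sum of successor durations = 18
LF = 50 - 18 = 32

32


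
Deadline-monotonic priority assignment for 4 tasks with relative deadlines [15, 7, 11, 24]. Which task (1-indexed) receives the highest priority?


Sort tasks by relative deadline (ascending):
  Task 2: deadline = 7
  Task 3: deadline = 11
  Task 1: deadline = 15
  Task 4: deadline = 24
Priority order (highest first): [2, 3, 1, 4]
Highest priority task = 2

2


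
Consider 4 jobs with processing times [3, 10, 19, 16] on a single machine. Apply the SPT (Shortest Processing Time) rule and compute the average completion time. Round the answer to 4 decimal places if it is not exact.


Sort jobs by processing time (SPT order): [3, 10, 16, 19]
Compute completion times sequentially:
  Job 1: processing = 3, completes at 3
  Job 2: processing = 10, completes at 13
  Job 3: processing = 16, completes at 29
  Job 4: processing = 19, completes at 48
Sum of completion times = 93
Average completion time = 93/4 = 23.25

23.25


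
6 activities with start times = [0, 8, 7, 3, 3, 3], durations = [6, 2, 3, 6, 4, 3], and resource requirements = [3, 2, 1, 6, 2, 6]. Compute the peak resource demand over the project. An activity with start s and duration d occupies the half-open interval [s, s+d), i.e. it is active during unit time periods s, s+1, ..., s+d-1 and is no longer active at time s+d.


Each activity i is active on [start_i, start_i + duration_i).
Compute total resource usage per time slot:
  t=0: active resources = [3], total = 3
  t=1: active resources = [3], total = 3
  t=2: active resources = [3], total = 3
  t=3: active resources = [3, 6, 2, 6], total = 17
  t=4: active resources = [3, 6, 2, 6], total = 17
  t=5: active resources = [3, 6, 2, 6], total = 17
  t=6: active resources = [6, 2], total = 8
  t=7: active resources = [1, 6], total = 7
  t=8: active resources = [2, 1, 6], total = 9
  t=9: active resources = [2, 1], total = 3
Peak resource demand = 17

17


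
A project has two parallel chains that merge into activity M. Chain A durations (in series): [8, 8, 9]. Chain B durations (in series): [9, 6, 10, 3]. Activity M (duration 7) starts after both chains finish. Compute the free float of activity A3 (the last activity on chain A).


ES(A3) = sum of predecessors on chain A = 16
EF(A3) = ES + duration = 16 + 9 = 25
Successor of A3 is M. ES(M) = max(sum(A), sum(B)) = max(25, 28) = 28
Free float = ES(successor) - EF(current) = 28 - 25 = 3

3


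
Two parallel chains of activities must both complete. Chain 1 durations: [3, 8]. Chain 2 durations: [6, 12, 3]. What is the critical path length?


Path A total = 3 + 8 = 11
Path B total = 6 + 12 + 3 = 21
Critical path = longest path = max(11, 21) = 21

21


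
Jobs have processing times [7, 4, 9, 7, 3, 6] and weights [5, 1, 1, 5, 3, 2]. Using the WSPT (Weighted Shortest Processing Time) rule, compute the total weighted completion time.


Compute p/w ratios and sort ascending (WSPT): [(3, 3), (7, 5), (7, 5), (6, 2), (4, 1), (9, 1)]
Compute weighted completion times:
  Job (p=3,w=3): C=3, w*C=3*3=9
  Job (p=7,w=5): C=10, w*C=5*10=50
  Job (p=7,w=5): C=17, w*C=5*17=85
  Job (p=6,w=2): C=23, w*C=2*23=46
  Job (p=4,w=1): C=27, w*C=1*27=27
  Job (p=9,w=1): C=36, w*C=1*36=36
Total weighted completion time = 253

253


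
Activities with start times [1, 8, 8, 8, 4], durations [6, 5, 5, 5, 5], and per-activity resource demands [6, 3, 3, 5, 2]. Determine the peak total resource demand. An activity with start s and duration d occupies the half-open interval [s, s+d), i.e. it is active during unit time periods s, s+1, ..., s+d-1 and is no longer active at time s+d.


Each activity i is active on [start_i, start_i + duration_i).
Compute total resource usage per time slot:
  t=0: active resources = [], total = 0
  t=1: active resources = [6], total = 6
  t=2: active resources = [6], total = 6
  t=3: active resources = [6], total = 6
  t=4: active resources = [6, 2], total = 8
  t=5: active resources = [6, 2], total = 8
  t=6: active resources = [6, 2], total = 8
  t=7: active resources = [2], total = 2
  t=8: active resources = [3, 3, 5, 2], total = 13
  t=9: active resources = [3, 3, 5], total = 11
  t=10: active resources = [3, 3, 5], total = 11
  t=11: active resources = [3, 3, 5], total = 11
  t=12: active resources = [3, 3, 5], total = 11
Peak resource demand = 13

13


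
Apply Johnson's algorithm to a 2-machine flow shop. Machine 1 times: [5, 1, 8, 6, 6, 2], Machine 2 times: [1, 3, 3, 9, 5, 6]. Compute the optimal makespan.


Apply Johnson's rule:
  Group 1 (a <= b): [(2, 1, 3), (6, 2, 6), (4, 6, 9)]
  Group 2 (a > b): [(5, 6, 5), (3, 8, 3), (1, 5, 1)]
Optimal job order: [2, 6, 4, 5, 3, 1]
Schedule:
  Job 2: M1 done at 1, M2 done at 4
  Job 6: M1 done at 3, M2 done at 10
  Job 4: M1 done at 9, M2 done at 19
  Job 5: M1 done at 15, M2 done at 24
  Job 3: M1 done at 23, M2 done at 27
  Job 1: M1 done at 28, M2 done at 29
Makespan = 29

29


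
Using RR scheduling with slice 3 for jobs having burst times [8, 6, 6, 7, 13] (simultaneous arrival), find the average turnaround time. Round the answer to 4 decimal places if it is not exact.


Time quantum = 3
Execution trace:
  J1 runs 3 units, time = 3
  J2 runs 3 units, time = 6
  J3 runs 3 units, time = 9
  J4 runs 3 units, time = 12
  J5 runs 3 units, time = 15
  J1 runs 3 units, time = 18
  J2 runs 3 units, time = 21
  J3 runs 3 units, time = 24
  J4 runs 3 units, time = 27
  J5 runs 3 units, time = 30
  J1 runs 2 units, time = 32
  J4 runs 1 units, time = 33
  J5 runs 3 units, time = 36
  J5 runs 3 units, time = 39
  J5 runs 1 units, time = 40
Finish times: [32, 21, 24, 33, 40]
Average turnaround = 150/5 = 30.0

30.0


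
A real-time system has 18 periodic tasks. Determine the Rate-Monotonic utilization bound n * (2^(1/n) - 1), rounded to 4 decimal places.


Compute 2^(1/18) = 1.0392592260
Subtract 1: 1.0392592260 - 1 = 0.0392592260
Multiply by n: 18 * 0.0392592260 = 0.7066660680
Round to 4 dp: 0.7067

0.7067


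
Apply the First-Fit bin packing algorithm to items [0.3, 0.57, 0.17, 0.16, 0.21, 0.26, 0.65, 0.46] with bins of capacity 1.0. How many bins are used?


Place items sequentially using First-Fit:
  Item 0.3 -> new Bin 1
  Item 0.57 -> Bin 1 (now 0.87)
  Item 0.17 -> new Bin 2
  Item 0.16 -> Bin 2 (now 0.33)
  Item 0.21 -> Bin 2 (now 0.54)
  Item 0.26 -> Bin 2 (now 0.8)
  Item 0.65 -> new Bin 3
  Item 0.46 -> new Bin 4
Total bins used = 4

4


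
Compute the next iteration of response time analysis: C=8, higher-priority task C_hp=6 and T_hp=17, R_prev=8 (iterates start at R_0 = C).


R_next = C + ceil(R_prev / T_hp) * C_hp
ceil(8 / 17) = ceil(0.4706) = 1
Interference = 1 * 6 = 6
R_next = 8 + 6 = 14

14


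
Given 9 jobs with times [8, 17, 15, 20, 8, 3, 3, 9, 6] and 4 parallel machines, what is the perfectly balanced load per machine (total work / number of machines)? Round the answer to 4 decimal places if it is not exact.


Total processing time = 8 + 17 + 15 + 20 + 8 + 3 + 3 + 9 + 6 = 89
Number of machines = 4
Ideal balanced load = 89 / 4 = 22.25

22.25


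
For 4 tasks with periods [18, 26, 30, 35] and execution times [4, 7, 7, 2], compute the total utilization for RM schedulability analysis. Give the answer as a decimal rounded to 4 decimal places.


Compute individual utilizations (exact fractions):
  Task 1: C/T = 4/18 = 2/9 (approx. 0.2222)
  Task 2: C/T = 7/26 (approx. 0.2692)
  Task 3: C/T = 7/30 (approx. 0.2333)
  Task 4: C/T = 2/35 (approx. 0.0571)
Total utilization U = 2/9 + 7/26 + 7/30 + 2/35 = 3202/4095
Rounded to 4 decimal places: U = 0.7819
RM (Liu & Layland) bound for 4 tasks = 0.756828; compare with U = 3202/4095 (approx. 0.781929)
bound < U <= 1, so the RM sufficient condition is not met (inconclusive; an exact test such as response-time analysis is needed).

0.7819


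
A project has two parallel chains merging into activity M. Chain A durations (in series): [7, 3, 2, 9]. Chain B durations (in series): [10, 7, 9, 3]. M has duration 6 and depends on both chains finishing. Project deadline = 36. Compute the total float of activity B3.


Forward pass: ES(B3) = sum of predecessors on chain B = 17
EF = ES + duration = 17 + 9 = 26
Backward pass: LF(M) = deadline = 36; LS(M) = 36 - 6 = 30
LF(B3) = LS(M) - sum(successors on chain B) = 30 - 3 = 27
LS = LF - duration = 27 - 9 = 18
Total float = LS - ES = 18 - 17 = 1

1


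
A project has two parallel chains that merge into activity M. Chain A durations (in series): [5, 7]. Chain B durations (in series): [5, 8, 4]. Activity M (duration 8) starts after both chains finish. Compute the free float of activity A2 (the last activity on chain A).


ES(A2) = sum of predecessors on chain A = 5
EF(A2) = ES + duration = 5 + 7 = 12
Successor of A2 is M. ES(M) = max(sum(A), sum(B)) = max(12, 17) = 17
Free float = ES(successor) - EF(current) = 17 - 12 = 5

5
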